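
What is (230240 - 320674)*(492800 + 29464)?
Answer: -47230422576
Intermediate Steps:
(230240 - 320674)*(492800 + 29464) = -90434*522264 = -47230422576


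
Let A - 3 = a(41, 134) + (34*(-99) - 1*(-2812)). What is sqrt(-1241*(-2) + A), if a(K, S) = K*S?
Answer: 15*sqrt(33) ≈ 86.168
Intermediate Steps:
A = 4943 (A = 3 + (41*134 + (34*(-99) - 1*(-2812))) = 3 + (5494 + (-3366 + 2812)) = 3 + (5494 - 554) = 3 + 4940 = 4943)
sqrt(-1241*(-2) + A) = sqrt(-1241*(-2) + 4943) = sqrt(2482 + 4943) = sqrt(7425) = 15*sqrt(33)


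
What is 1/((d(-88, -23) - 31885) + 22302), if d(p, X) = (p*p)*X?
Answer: -1/187695 ≈ -5.3278e-6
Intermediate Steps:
d(p, X) = X*p**2 (d(p, X) = p**2*X = X*p**2)
1/((d(-88, -23) - 31885) + 22302) = 1/((-23*(-88)**2 - 31885) + 22302) = 1/((-23*7744 - 31885) + 22302) = 1/((-178112 - 31885) + 22302) = 1/(-209997 + 22302) = 1/(-187695) = -1/187695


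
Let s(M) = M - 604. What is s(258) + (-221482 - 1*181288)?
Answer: -403116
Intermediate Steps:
s(M) = -604 + M
s(258) + (-221482 - 1*181288) = (-604 + 258) + (-221482 - 1*181288) = -346 + (-221482 - 181288) = -346 - 402770 = -403116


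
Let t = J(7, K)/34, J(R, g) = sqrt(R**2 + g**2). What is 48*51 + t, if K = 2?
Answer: 2448 + sqrt(53)/34 ≈ 2448.2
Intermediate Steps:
t = sqrt(53)/34 (t = sqrt(7**2 + 2**2)/34 = sqrt(49 + 4)*(1/34) = sqrt(53)*(1/34) = sqrt(53)/34 ≈ 0.21412)
48*51 + t = 48*51 + sqrt(53)/34 = 2448 + sqrt(53)/34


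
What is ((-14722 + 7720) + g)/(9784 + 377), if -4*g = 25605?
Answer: -5957/4516 ≈ -1.3191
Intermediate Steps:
g = -25605/4 (g = -¼*25605 = -25605/4 ≈ -6401.3)
((-14722 + 7720) + g)/(9784 + 377) = ((-14722 + 7720) - 25605/4)/(9784 + 377) = (-7002 - 25605/4)/10161 = -53613/4*1/10161 = -5957/4516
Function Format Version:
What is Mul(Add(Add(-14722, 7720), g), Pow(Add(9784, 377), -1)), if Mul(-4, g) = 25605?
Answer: Rational(-5957, 4516) ≈ -1.3191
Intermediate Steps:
g = Rational(-25605, 4) (g = Mul(Rational(-1, 4), 25605) = Rational(-25605, 4) ≈ -6401.3)
Mul(Add(Add(-14722, 7720), g), Pow(Add(9784, 377), -1)) = Mul(Add(Add(-14722, 7720), Rational(-25605, 4)), Pow(Add(9784, 377), -1)) = Mul(Add(-7002, Rational(-25605, 4)), Pow(10161, -1)) = Mul(Rational(-53613, 4), Rational(1, 10161)) = Rational(-5957, 4516)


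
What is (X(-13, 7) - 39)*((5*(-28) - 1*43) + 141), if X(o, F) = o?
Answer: 2184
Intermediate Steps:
(X(-13, 7) - 39)*((5*(-28) - 1*43) + 141) = (-13 - 39)*((5*(-28) - 1*43) + 141) = -52*((-140 - 43) + 141) = -52*(-183 + 141) = -52*(-42) = 2184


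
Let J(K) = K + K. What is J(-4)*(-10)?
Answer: 80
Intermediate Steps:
J(K) = 2*K
J(-4)*(-10) = (2*(-4))*(-10) = -8*(-10) = 80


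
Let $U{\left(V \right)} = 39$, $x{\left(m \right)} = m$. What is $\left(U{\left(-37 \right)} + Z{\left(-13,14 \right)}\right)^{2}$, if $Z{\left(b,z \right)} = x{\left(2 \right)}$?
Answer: $1681$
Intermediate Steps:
$Z{\left(b,z \right)} = 2$
$\left(U{\left(-37 \right)} + Z{\left(-13,14 \right)}\right)^{2} = \left(39 + 2\right)^{2} = 41^{2} = 1681$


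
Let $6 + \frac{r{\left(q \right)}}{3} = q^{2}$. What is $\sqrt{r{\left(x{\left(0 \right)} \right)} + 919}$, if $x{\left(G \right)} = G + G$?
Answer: $\sqrt{901} \approx 30.017$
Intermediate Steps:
$x{\left(G \right)} = 2 G$
$r{\left(q \right)} = -18 + 3 q^{2}$
$\sqrt{r{\left(x{\left(0 \right)} \right)} + 919} = \sqrt{\left(-18 + 3 \left(2 \cdot 0\right)^{2}\right) + 919} = \sqrt{\left(-18 + 3 \cdot 0^{2}\right) + 919} = \sqrt{\left(-18 + 3 \cdot 0\right) + 919} = \sqrt{\left(-18 + 0\right) + 919} = \sqrt{-18 + 919} = \sqrt{901}$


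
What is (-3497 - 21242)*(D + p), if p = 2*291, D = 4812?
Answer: -133442166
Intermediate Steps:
p = 582
(-3497 - 21242)*(D + p) = (-3497 - 21242)*(4812 + 582) = -24739*5394 = -133442166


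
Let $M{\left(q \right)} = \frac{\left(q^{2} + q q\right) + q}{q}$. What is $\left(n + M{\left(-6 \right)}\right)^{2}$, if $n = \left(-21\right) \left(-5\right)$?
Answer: $8836$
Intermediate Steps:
$n = 105$
$M{\left(q \right)} = \frac{q + 2 q^{2}}{q}$ ($M{\left(q \right)} = \frac{\left(q^{2} + q^{2}\right) + q}{q} = \frac{2 q^{2} + q}{q} = \frac{q + 2 q^{2}}{q}$)
$\left(n + M{\left(-6 \right)}\right)^{2} = \left(105 + \left(1 + 2 \left(-6\right)\right)\right)^{2} = \left(105 + \left(1 - 12\right)\right)^{2} = \left(105 - 11\right)^{2} = 94^{2} = 8836$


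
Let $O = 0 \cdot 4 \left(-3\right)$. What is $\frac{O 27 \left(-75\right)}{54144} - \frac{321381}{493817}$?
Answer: $- \frac{321381}{493817} \approx -0.65081$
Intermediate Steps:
$O = 0$ ($O = 0 \left(-3\right) = 0$)
$\frac{O 27 \left(-75\right)}{54144} - \frac{321381}{493817} = \frac{0 \cdot 27 \left(-75\right)}{54144} - \frac{321381}{493817} = 0 \left(-75\right) \frac{1}{54144} - \frac{321381}{493817} = 0 \cdot \frac{1}{54144} - \frac{321381}{493817} = 0 - \frac{321381}{493817} = - \frac{321381}{493817}$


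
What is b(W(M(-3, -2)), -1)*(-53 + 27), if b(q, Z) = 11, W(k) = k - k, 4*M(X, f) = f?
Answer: -286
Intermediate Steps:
M(X, f) = f/4
W(k) = 0
b(W(M(-3, -2)), -1)*(-53 + 27) = 11*(-53 + 27) = 11*(-26) = -286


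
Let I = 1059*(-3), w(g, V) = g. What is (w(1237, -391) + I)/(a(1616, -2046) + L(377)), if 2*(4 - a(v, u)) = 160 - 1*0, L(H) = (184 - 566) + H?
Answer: 1940/81 ≈ 23.951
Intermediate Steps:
L(H) = -382 + H
I = -3177
a(v, u) = -76 (a(v, u) = 4 - (160 - 1*0)/2 = 4 - (160 + 0)/2 = 4 - ½*160 = 4 - 80 = -76)
(w(1237, -391) + I)/(a(1616, -2046) + L(377)) = (1237 - 3177)/(-76 + (-382 + 377)) = -1940/(-76 - 5) = -1940/(-81) = -1940*(-1/81) = 1940/81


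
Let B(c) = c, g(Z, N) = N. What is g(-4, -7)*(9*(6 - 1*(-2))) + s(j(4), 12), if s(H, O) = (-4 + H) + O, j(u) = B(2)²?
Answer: -492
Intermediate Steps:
j(u) = 4 (j(u) = 2² = 4)
s(H, O) = -4 + H + O
g(-4, -7)*(9*(6 - 1*(-2))) + s(j(4), 12) = -63*(6 - 1*(-2)) + (-4 + 4 + 12) = -63*(6 + 2) + 12 = -63*8 + 12 = -7*72 + 12 = -504 + 12 = -492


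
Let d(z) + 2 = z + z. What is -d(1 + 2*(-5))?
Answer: 20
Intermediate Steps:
d(z) = -2 + 2*z (d(z) = -2 + (z + z) = -2 + 2*z)
-d(1 + 2*(-5)) = -(-2 + 2*(1 + 2*(-5))) = -(-2 + 2*(1 - 10)) = -(-2 + 2*(-9)) = -(-2 - 18) = -1*(-20) = 20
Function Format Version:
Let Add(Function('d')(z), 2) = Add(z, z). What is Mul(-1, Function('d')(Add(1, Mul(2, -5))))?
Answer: 20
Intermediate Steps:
Function('d')(z) = Add(-2, Mul(2, z)) (Function('d')(z) = Add(-2, Add(z, z)) = Add(-2, Mul(2, z)))
Mul(-1, Function('d')(Add(1, Mul(2, -5)))) = Mul(-1, Add(-2, Mul(2, Add(1, Mul(2, -5))))) = Mul(-1, Add(-2, Mul(2, Add(1, -10)))) = Mul(-1, Add(-2, Mul(2, -9))) = Mul(-1, Add(-2, -18)) = Mul(-1, -20) = 20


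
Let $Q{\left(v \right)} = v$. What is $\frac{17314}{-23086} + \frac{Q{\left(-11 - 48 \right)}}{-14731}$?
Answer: $- \frac{126845230}{170039933} \approx -0.74597$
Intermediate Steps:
$\frac{17314}{-23086} + \frac{Q{\left(-11 - 48 \right)}}{-14731} = \frac{17314}{-23086} + \frac{-11 - 48}{-14731} = 17314 \left(- \frac{1}{23086}\right) + \left(-11 - 48\right) \left(- \frac{1}{14731}\right) = - \frac{8657}{11543} - - \frac{59}{14731} = - \frac{8657}{11543} + \frac{59}{14731} = - \frac{126845230}{170039933}$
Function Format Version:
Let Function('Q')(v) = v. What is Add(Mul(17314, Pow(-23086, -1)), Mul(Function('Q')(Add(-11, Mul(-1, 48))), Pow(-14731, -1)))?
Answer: Rational(-126845230, 170039933) ≈ -0.74597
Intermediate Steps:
Add(Mul(17314, Pow(-23086, -1)), Mul(Function('Q')(Add(-11, Mul(-1, 48))), Pow(-14731, -1))) = Add(Mul(17314, Pow(-23086, -1)), Mul(Add(-11, Mul(-1, 48)), Pow(-14731, -1))) = Add(Mul(17314, Rational(-1, 23086)), Mul(Add(-11, -48), Rational(-1, 14731))) = Add(Rational(-8657, 11543), Mul(-59, Rational(-1, 14731))) = Add(Rational(-8657, 11543), Rational(59, 14731)) = Rational(-126845230, 170039933)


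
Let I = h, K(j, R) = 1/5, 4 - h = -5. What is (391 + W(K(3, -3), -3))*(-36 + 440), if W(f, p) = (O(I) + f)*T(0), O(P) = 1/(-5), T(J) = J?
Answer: 157964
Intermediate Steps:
h = 9 (h = 4 - 1*(-5) = 4 + 5 = 9)
K(j, R) = 1/5
I = 9
O(P) = -1/5
W(f, p) = 0 (W(f, p) = (-1/5 + f)*0 = 0)
(391 + W(K(3, -3), -3))*(-36 + 440) = (391 + 0)*(-36 + 440) = 391*404 = 157964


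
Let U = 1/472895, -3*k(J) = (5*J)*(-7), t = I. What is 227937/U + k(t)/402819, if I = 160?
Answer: 130259903431225655/1208457 ≈ 1.0779e+11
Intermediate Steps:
t = 160
k(J) = 35*J/3 (k(J) = -5*J*(-7)/3 = -(-35)*J/3 = 35*J/3)
U = 1/472895 ≈ 2.1146e-6
227937/U + k(t)/402819 = 227937/(1/472895) + ((35/3)*160)/402819 = 227937*472895 + (5600/3)*(1/402819) = 107790267615 + 5600/1208457 = 130259903431225655/1208457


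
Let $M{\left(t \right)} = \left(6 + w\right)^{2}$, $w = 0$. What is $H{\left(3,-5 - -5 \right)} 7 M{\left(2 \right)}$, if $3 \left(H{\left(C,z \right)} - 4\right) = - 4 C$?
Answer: $0$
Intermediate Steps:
$H{\left(C,z \right)} = 4 - \frac{4 C}{3}$ ($H{\left(C,z \right)} = 4 + \frac{\left(-4\right) C}{3} = 4 - \frac{4 C}{3}$)
$M{\left(t \right)} = 36$ ($M{\left(t \right)} = \left(6 + 0\right)^{2} = 6^{2} = 36$)
$H{\left(3,-5 - -5 \right)} 7 M{\left(2 \right)} = \left(4 - 4\right) 7 \cdot 36 = 0 \cdot 7 \cdot 36 = 0 \cdot 36 = 0$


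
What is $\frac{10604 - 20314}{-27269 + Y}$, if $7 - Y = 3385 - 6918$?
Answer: $\frac{9710}{23729} \approx 0.4092$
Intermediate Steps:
$Y = 3540$ ($Y = 7 - \left(3385 - 6918\right) = 7 - -3533 = 7 + 3533 = 3540$)
$\frac{10604 - 20314}{-27269 + Y} = \frac{10604 - 20314}{-27269 + 3540} = - \frac{9710}{-23729} = \left(-9710\right) \left(- \frac{1}{23729}\right) = \frac{9710}{23729}$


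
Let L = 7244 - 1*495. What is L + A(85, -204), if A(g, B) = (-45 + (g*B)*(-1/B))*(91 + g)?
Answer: -16131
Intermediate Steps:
L = 6749 (L = 7244 - 495 = 6749)
A(g, B) = (-45 - g)*(91 + g) (A(g, B) = (-45 + (B*g)*(-1/B))*(91 + g) = (-45 - g)*(91 + g))
L + A(85, -204) = 6749 + (-4095 - 1*85**2 - 136*85) = 6749 + (-4095 - 1*7225 - 11560) = 6749 + (-4095 - 7225 - 11560) = 6749 - 22880 = -16131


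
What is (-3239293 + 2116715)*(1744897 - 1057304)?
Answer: -771876774754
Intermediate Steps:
(-3239293 + 2116715)*(1744897 - 1057304) = -1122578*687593 = -771876774754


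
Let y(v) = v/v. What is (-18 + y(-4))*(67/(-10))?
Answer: 1139/10 ≈ 113.90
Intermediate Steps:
y(v) = 1
(-18 + y(-4))*(67/(-10)) = (-18 + 1)*(67/(-10)) = -1139*(-1)/10 = -17*(-67/10) = 1139/10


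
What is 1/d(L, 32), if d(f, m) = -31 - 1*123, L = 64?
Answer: -1/154 ≈ -0.0064935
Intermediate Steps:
d(f, m) = -154 (d(f, m) = -31 - 123 = -154)
1/d(L, 32) = 1/(-154) = -1/154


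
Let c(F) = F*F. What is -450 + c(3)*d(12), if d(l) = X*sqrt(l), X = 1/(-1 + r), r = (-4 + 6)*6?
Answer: -450 + 18*sqrt(3)/11 ≈ -447.17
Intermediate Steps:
r = 12 (r = 2*6 = 12)
c(F) = F**2
X = 1/11 (X = 1/(-1 + 12) = 1/11 ≈ 0.090909)
d(l) = sqrt(l)/11
-450 + c(3)*d(12) = -450 + 3**2*(sqrt(12)/11) = -450 + 9*((2*sqrt(3))/11) = -450 + 9*(2*sqrt(3)/11) = -450 + 18*sqrt(3)/11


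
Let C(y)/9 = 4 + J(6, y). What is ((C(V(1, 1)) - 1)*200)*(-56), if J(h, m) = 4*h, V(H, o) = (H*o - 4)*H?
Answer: -2811200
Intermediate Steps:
V(H, o) = H*(-4 + H*o) (V(H, o) = (-4 + H*o)*H = H*(-4 + H*o))
C(y) = 252 (C(y) = 9*(4 + 4*6) = 9*(4 + 24) = 9*28 = 252)
((C(V(1, 1)) - 1)*200)*(-56) = ((252 - 1)*200)*(-56) = (251*200)*(-56) = 50200*(-56) = -2811200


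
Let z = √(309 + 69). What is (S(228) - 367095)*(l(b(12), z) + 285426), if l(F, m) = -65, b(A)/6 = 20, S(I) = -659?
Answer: -104942649194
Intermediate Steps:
z = 3*√42 (z = √378 = 3*√42 ≈ 19.442)
b(A) = 120 (b(A) = 6*20 = 120)
(S(228) - 367095)*(l(b(12), z) + 285426) = (-659 - 367095)*(-65 + 285426) = -367754*285361 = -104942649194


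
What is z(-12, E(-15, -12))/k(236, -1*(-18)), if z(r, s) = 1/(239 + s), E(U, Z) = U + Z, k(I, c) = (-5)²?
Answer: 1/5300 ≈ 0.00018868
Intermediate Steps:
k(I, c) = 25
z(-12, E(-15, -12))/k(236, -1*(-18)) = 1/((239 + (-15 - 12))*25) = (1/25)/(239 - 27) = (1/25)/212 = (1/212)*(1/25) = 1/5300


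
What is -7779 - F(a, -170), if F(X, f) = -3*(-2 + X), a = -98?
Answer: -8079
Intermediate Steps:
F(X, f) = 6 - 3*X
-7779 - F(a, -170) = -7779 - (6 - 3*(-98)) = -7779 - (6 + 294) = -7779 - 1*300 = -7779 - 300 = -8079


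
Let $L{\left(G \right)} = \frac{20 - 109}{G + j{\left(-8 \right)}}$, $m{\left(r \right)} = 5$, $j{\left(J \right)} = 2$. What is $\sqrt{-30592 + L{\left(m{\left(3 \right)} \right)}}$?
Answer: $\frac{i \sqrt{1499631}}{7} \approx 174.94 i$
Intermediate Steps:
$L{\left(G \right)} = - \frac{89}{2 + G}$ ($L{\left(G \right)} = \frac{20 - 109}{G + 2} = - \frac{89}{2 + G}$)
$\sqrt{-30592 + L{\left(m{\left(3 \right)} \right)}} = \sqrt{-30592 - \frac{89}{2 + 5}} = \sqrt{-30592 - \frac{89}{7}} = \sqrt{- \frac{214233}{7}} = \frac{i \sqrt{1499631}}{7}$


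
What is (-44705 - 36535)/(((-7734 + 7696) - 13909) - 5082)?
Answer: 27080/6343 ≈ 4.2693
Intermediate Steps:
(-44705 - 36535)/(((-7734 + 7696) - 13909) - 5082) = -81240/((-38 - 13909) - 5082) = -81240/(-13947 - 5082) = -81240/(-19029) = -81240*(-1/19029) = 27080/6343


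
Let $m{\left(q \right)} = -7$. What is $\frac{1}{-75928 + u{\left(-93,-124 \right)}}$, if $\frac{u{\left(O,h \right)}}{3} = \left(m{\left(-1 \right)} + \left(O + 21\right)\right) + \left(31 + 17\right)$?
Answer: $- \frac{1}{76021} \approx -1.3154 \cdot 10^{-5}$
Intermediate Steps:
$u{\left(O,h \right)} = 186 + 3 O$ ($u{\left(O,h \right)} = 3 \left(\left(-7 + \left(O + 21\right)\right) + \left(31 + 17\right)\right) = 3 \left(\left(-7 + \left(21 + O\right)\right) + 48\right) = 3 \left(\left(14 + O\right) + 48\right) = 3 \left(62 + O\right) = 186 + 3 O$)
$\frac{1}{-75928 + u{\left(-93,-124 \right)}} = \frac{1}{-75928 + \left(186 + 3 \left(-93\right)\right)} = \frac{1}{-75928 + \left(186 - 279\right)} = \frac{1}{-75928 - 93} = \frac{1}{-76021} = - \frac{1}{76021}$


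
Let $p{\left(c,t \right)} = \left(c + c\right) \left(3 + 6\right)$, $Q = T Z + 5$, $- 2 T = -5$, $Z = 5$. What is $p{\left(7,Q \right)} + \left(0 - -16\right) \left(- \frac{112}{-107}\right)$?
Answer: $\frac{15274}{107} \approx 142.75$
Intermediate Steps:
$T = \frac{5}{2}$ ($T = \left(- \frac{1}{2}\right) \left(-5\right) = \frac{5}{2} \approx 2.5$)
$Q = \frac{35}{2}$ ($Q = \frac{5}{2} \cdot 5 + 5 = \frac{25}{2} + 5 = \frac{35}{2} \approx 17.5$)
$p{\left(c,t \right)} = 18 c$ ($p{\left(c,t \right)} = 2 c 9 = 18 c$)
$p{\left(7,Q \right)} + \left(0 - -16\right) \left(- \frac{112}{-107}\right) = 18 \cdot 7 + \left(0 - -16\right) \left(- \frac{112}{-107}\right) = 126 + \left(0 + 16\right) \left(\left(-112\right) \left(- \frac{1}{107}\right)\right) = 126 + 16 \cdot \frac{112}{107} = 126 + \frac{1792}{107} = \frac{15274}{107}$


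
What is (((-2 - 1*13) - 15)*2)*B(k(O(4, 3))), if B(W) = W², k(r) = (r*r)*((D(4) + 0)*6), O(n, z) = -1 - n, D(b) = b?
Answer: -21600000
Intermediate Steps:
k(r) = 24*r² (k(r) = (r*r)*((4 + 0)*6) = r²*(4*6) = r²*24 = 24*r²)
(((-2 - 1*13) - 15)*2)*B(k(O(4, 3))) = (((-2 - 1*13) - 15)*2)*(24*(-1 - 1*4)²)² = (((-2 - 13) - 15)*2)*(24*(-1 - 4)²)² = ((-15 - 15)*2)*(24*(-5)²)² = (-30*2)*(24*25)² = -60*600² = -60*360000 = -21600000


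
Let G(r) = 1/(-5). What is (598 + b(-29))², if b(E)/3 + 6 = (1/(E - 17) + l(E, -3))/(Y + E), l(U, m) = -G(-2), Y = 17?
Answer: 284685206481/846400 ≈ 3.3635e+5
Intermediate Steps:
G(r) = -⅕
l(U, m) = ⅕ (l(U, m) = -1*(-⅕) = ⅕)
b(E) = -18 + 3*(⅕ + 1/(-17 + E))/(17 + E) (b(E) = -18 + 3*((1/(E - 17) + ⅕)/(17 + E)) = -18 + 3*((1/(-17 + E) + ⅕)/(17 + E)) = -18 + 3*((⅕ + 1/(-17 + E))/(17 + E)) = -18 + 3*(⅕ + 1/(-17 + E))/(17 + E))
(598 + b(-29))² = (598 + 3*(8658 - 29 - 30*(-29)²)/(5*(-289 + (-29)²)))² = (598 + 3*(8658 - 29 - 30*841)/(5*(-289 + 841)))² = (598 + (⅗)*(8658 - 29 - 25230)/552)² = (598 + (⅗)*(1/552)*(-16601))² = (598 - 16601/920)² = (533559/920)² = 284685206481/846400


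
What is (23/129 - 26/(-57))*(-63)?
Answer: -32655/817 ≈ -39.969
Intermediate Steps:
(23/129 - 26/(-57))*(-63) = (23*(1/129) - 26*(-1/57))*(-63) = (23/129 + 26/57)*(-63) = (1555/2451)*(-63) = -32655/817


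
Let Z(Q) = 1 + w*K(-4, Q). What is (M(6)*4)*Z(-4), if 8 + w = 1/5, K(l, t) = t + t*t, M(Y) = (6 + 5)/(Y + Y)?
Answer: -5093/15 ≈ -339.53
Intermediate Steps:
M(Y) = 11/(2*Y) (M(Y) = 11/((2*Y)) = 11*(1/(2*Y)) = 11/(2*Y))
K(l, t) = t + t²
w = -39/5 (w = -8 + 1/5 = -8 + 1*(⅕) = -8 + ⅕ = -39/5 ≈ -7.8000)
Z(Q) = 1 - 39*Q*(1 + Q)/5
(M(6)*4)*Z(-4) = (((11/2)/6)*4)*(1 - 39/5*(-4)*(1 - 4)) = (((11/2)*(⅙))*4)*(1 - 39/5*(-4)*(-3)) = ((11/12)*4)*(1 - 468/5) = (11/3)*(-463/5) = -5093/15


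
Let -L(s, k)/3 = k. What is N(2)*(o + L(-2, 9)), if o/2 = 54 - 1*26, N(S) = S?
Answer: 58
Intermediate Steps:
o = 56 (o = 2*(54 - 1*26) = 2*(54 - 26) = 2*28 = 56)
L(s, k) = -3*k
N(2)*(o + L(-2, 9)) = 2*(56 - 3*9) = 2*(56 - 27) = 2*29 = 58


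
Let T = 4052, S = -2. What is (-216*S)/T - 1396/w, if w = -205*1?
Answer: 1436288/207665 ≈ 6.9164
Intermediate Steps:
w = -205
(-216*S)/T - 1396/w = -216*(-2)/4052 - 1396/(-205) = 432*(1/4052) - 1396*(-1/205) = 108/1013 + 1396/205 = 1436288/207665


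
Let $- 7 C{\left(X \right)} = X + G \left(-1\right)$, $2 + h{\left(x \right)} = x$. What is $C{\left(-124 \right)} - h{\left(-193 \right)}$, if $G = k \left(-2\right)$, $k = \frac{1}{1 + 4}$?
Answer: $\frac{7443}{35} \approx 212.66$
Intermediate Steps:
$h{\left(x \right)} = -2 + x$
$k = \frac{1}{5} \approx 0.2$
$G = - \frac{2}{5}$ ($G = \frac{1}{5} \left(-2\right) = - \frac{2}{5} \approx -0.4$)
$C{\left(X \right)} = - \frac{2}{35} - \frac{X}{7}$ ($C{\left(X \right)} = - \frac{X - - \frac{2}{5}}{7} = - \frac{X + \frac{2}{5}}{7} = - \frac{\frac{2}{5} + X}{7} = - \frac{2}{35} - \frac{X}{7}$)
$C{\left(-124 \right)} - h{\left(-193 \right)} = \left(- \frac{2}{35} - - \frac{124}{7}\right) - \left(-2 - 193\right) = \left(- \frac{2}{35} + \frac{124}{7}\right) - -195 = \frac{618}{35} + 195 = \frac{7443}{35}$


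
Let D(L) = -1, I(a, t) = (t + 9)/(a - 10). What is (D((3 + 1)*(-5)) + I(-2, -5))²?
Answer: 16/9 ≈ 1.7778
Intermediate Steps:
I(a, t) = (9 + t)/(-10 + a)
(D((3 + 1)*(-5)) + I(-2, -5))² = (-1 + (9 - 5)/(-10 - 2))² = (-1 + 4/(-12))² = (-1 - 1/12*4)² = (-1 - ⅓)² = (-4/3)² = 16/9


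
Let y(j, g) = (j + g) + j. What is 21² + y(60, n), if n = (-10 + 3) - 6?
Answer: 548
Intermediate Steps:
n = -13 (n = -7 - 6 = -13)
y(j, g) = g + 2*j (y(j, g) = (g + j) + j = g + 2*j)
21² + y(60, n) = 21² + (-13 + 2*60) = 441 + (-13 + 120) = 441 + 107 = 548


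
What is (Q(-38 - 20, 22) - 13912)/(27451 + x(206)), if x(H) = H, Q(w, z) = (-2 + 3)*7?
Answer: -1545/3073 ≈ -0.50277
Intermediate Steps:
Q(w, z) = 7 (Q(w, z) = 1*7 = 7)
(Q(-38 - 20, 22) - 13912)/(27451 + x(206)) = (7 - 13912)/(27451 + 206) = -13905/27657 = -13905*1/27657 = -1545/3073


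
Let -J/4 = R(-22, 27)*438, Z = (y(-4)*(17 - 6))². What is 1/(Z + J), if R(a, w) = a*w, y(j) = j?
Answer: 1/1042624 ≈ 9.5912e-7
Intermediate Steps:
Z = 1936 (Z = (-4*(17 - 6))² = (-4*11)² = (-44)² = 1936)
J = 1040688 (J = -4*(-22*27)*438 = -(-2376)*438 = -4*(-260172) = 1040688)
1/(Z + J) = 1/(1936 + 1040688) = 1/1042624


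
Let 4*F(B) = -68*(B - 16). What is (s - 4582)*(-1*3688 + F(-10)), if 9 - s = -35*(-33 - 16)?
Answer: 20410848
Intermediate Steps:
F(B) = 272 - 17*B (F(B) = (-68*(B - 16))/4 = (-68*(-16 + B))/4 = (1088 - 68*B)/4 = 272 - 17*B)
s = -1706 (s = 9 - (-35)*(-33 - 16) = 9 - (-35)*(-49) = 9 - 1*1715 = 9 - 1715 = -1706)
(s - 4582)*(-1*3688 + F(-10)) = (-1706 - 4582)*(-1*3688 + (272 - 17*(-10))) = -6288*(-3688 + (272 + 170)) = -6288*(-3688 + 442) = -6288*(-3246) = 20410848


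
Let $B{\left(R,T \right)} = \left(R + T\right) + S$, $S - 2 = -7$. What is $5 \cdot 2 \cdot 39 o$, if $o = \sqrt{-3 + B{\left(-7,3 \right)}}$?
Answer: $780 i \sqrt{3} \approx 1351.0 i$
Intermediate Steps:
$S = -5$ ($S = 2 - 7 = -5$)
$B{\left(R,T \right)} = -5 + R + T$ ($B{\left(R,T \right)} = \left(R + T\right) - 5 = -5 + R + T$)
$o = 2 i \sqrt{3}$ ($o = \sqrt{-3 - 9} = \sqrt{-12} = 2 i \sqrt{3} \approx 3.4641 i$)
$5 \cdot 2 \cdot 39 o = 5 \cdot 2 \cdot 39 \cdot 2 i \sqrt{3} = 10 \cdot 39 \cdot 2 i \sqrt{3} = 390 \cdot 2 i \sqrt{3} = 780 i \sqrt{3}$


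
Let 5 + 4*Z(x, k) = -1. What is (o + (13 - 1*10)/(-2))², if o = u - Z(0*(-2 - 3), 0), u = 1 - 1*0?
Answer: 1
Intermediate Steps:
Z(x, k) = -3/2 (Z(x, k) = -5/4 + (¼)*(-1) = -5/4 - ¼ = -3/2)
u = 1 (u = 1 + 0 = 1)
o = 5/2 (o = 1 - 1*(-3/2) = 1 + 3/2 = 5/2 ≈ 2.5000)
(o + (13 - 1*10)/(-2))² = (5/2 + (13 - 1*10)/(-2))² = (5/2 + (13 - 10)*(-½))² = (5/2 + 3*(-½))² = (5/2 - 3/2)² = 1² = 1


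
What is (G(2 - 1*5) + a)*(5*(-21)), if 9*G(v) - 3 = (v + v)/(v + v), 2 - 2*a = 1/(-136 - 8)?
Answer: -4865/32 ≈ -152.03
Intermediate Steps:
a = 289/288 (a = 1 - 1/(2*(-136 - 8)) = 1 - ½/(-144) = 1 - ½*(-1/144) = 1 + 1/288 = 289/288 ≈ 1.0035)
G(v) = 4/9 (G(v) = ⅓ + ((v + v)/(v + v))/9 = ⅓ + ((2*v)/((2*v)))/9 = ⅓ + ((2*v)*(1/(2*v)))/9 = ⅓ + (⅑)*1 = ⅓ + ⅑ = 4/9)
(G(2 - 1*5) + a)*(5*(-21)) = (4/9 + 289/288)*(5*(-21)) = (139/96)*(-105) = -4865/32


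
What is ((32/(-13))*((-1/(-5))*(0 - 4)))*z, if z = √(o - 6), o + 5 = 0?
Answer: 128*I*√11/65 ≈ 6.5312*I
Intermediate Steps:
o = -5 (o = -5 + 0 = -5)
z = I*√11 (z = √(-5 - 6) = √(-11) = I*√11 ≈ 3.3166*I)
((32/(-13))*((-1/(-5))*(0 - 4)))*z = ((32/(-13))*((-1/(-5))*(0 - 4)))*(I*√11) = ((32*(-1/13))*(-1*(-⅕)*(-4)))*(I*√11) = (-32*(-4)/65)*(I*√11) = (-32/13*(-⅘))*(I*√11) = 128*(I*√11)/65 = 128*I*√11/65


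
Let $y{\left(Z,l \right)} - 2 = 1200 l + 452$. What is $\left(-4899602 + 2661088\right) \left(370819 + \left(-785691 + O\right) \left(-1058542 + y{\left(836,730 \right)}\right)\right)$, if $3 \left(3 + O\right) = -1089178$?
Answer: $-468240198417240406$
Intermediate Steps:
$O = - \frac{1089187}{3}$ ($O = -3 + \frac{1}{3} \left(-1089178\right) = -3 - \frac{1089178}{3} = - \frac{1089187}{3} \approx -3.6306 \cdot 10^{5}$)
$y{\left(Z,l \right)} = 454 + 1200 l$ ($y{\left(Z,l \right)} = 2 + \left(1200 l + 452\right) = 2 + \left(452 + 1200 l\right) = 454 + 1200 l$)
$\left(-4899602 + 2661088\right) \left(370819 + \left(-785691 + O\right) \left(-1058542 + y{\left(836,730 \right)}\right)\right) = \left(-4899602 + 2661088\right) \left(370819 + \left(-785691 - \frac{1089187}{3}\right) \left(-1058542 + \left(454 + 1200 \cdot 730\right)\right)\right) = - 2238514 \left(370819 - \frac{3446260 \left(-1058542 + \left(454 + 876000\right)\right)}{3}\right) = - 2238514 \left(370819 - \frac{3446260 \left(-1058542 + 876454\right)}{3}\right) = - 2238514 \left(370819 - -209174196960\right) = - 2238514 \left(370819 + 209174196960\right) = \left(-2238514\right) 209174567779 = -468240198417240406$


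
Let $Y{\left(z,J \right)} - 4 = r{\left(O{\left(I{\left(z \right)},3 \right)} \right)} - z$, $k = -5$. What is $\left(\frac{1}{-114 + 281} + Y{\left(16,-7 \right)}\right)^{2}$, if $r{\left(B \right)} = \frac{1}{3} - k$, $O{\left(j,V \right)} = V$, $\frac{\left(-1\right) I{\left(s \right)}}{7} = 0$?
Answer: $\frac{11135569}{251001} \approx 44.365$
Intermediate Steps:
$I{\left(s \right)} = 0$ ($I{\left(s \right)} = \left(-7\right) 0 = 0$)
$r{\left(B \right)} = \frac{16}{3}$ ($r{\left(B \right)} = \frac{1}{3} - -5 = \frac{1}{3} + 5 = \frac{16}{3}$)
$Y{\left(z,J \right)} = \frac{28}{3} - z$ ($Y{\left(z,J \right)} = 4 - \left(- \frac{16}{3} + z\right) = \frac{28}{3} - z$)
$\left(\frac{1}{-114 + 281} + Y{\left(16,-7 \right)}\right)^{2} = \left(\frac{1}{-114 + 281} + \left(\frac{28}{3} - 16\right)\right)^{2} = \left(\frac{1}{167} + \left(\frac{28}{3} - 16\right)\right)^{2} = \left(\frac{1}{167} - \frac{20}{3}\right)^{2} = \left(- \frac{3337}{501}\right)^{2} = \frac{11135569}{251001}$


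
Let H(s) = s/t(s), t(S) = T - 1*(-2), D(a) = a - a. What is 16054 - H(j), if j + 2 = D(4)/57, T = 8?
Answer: 80271/5 ≈ 16054.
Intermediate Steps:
D(a) = 0
t(S) = 10 (t(S) = 8 - 1*(-2) = 8 + 2 = 10)
j = -2 (j = -2 + 0/57 = -2 + 0*(1/57) = -2 + 0 = -2)
H(s) = s/10
16054 - H(j) = 16054 - (-2)/10 = 16054 - 1*(-1/5) = 16054 + 1/5 = 80271/5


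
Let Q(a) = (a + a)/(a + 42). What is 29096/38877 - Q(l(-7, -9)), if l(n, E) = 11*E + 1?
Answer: -213947/77754 ≈ -2.7516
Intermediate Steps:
l(n, E) = 1 + 11*E
Q(a) = 2*a/(42 + a) (Q(a) = (2*a)/(42 + a) = 2*a/(42 + a))
29096/38877 - Q(l(-7, -9)) = 29096/38877 - 2*(1 + 11*(-9))/(42 + (1 + 11*(-9))) = 29096*(1/38877) - 2*(1 - 99)/(42 + (1 - 99)) = 29096/38877 - 2*(-98)/(42 - 98) = 29096/38877 - 2*(-98)/(-56) = 29096/38877 - 2*(-98)*(-1)/56 = 29096/38877 - 1*7/2 = 29096/38877 - 7/2 = -213947/77754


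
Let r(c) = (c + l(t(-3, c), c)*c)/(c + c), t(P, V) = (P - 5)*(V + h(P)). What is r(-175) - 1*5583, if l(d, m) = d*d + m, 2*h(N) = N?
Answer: 991202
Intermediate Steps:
h(N) = N/2
t(P, V) = (-5 + P)*(V + P/2) (t(P, V) = (P - 5)*(V + P/2) = (-5 + P)*(V + P/2))
l(d, m) = m + d² (l(d, m) = d² + m = m + d²)
r(c) = (c + c*(c + (12 - 8*c)²))/(2*c) (r(c) = (c + (c + ((½)*(-3)² - 5*c - 5/2*(-3) - 3*c)²)*c)/(c + c) = (c + (c + ((½)*9 - 5*c + 15/2 - 3*c)²)*c)/((2*c)) = (c + (c + (9/2 - 5*c + 15/2 - 3*c)²)*c)*(1/(2*c)) = (c + (c + (12 - 8*c)²)*c)*(1/(2*c)) = (c + c*(c + (12 - 8*c)²))*(1/(2*c)) = (c + c*(c + (12 - 8*c)²))/(2*c))
r(-175) - 1*5583 = (145/2 + 32*(-175)² - 191/2*(-175)) - 1*5583 = (145/2 + 32*30625 + 33425/2) - 5583 = (145/2 + 980000 + 33425/2) - 5583 = 996785 - 5583 = 991202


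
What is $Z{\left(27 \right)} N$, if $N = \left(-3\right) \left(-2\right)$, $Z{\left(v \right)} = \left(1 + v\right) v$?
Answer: $4536$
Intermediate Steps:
$Z{\left(v \right)} = v \left(1 + v\right)$
$N = 6$
$Z{\left(27 \right)} N = 27 \left(1 + 27\right) 6 = 27 \cdot 28 \cdot 6 = 756 \cdot 6 = 4536$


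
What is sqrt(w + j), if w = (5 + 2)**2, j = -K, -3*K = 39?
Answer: sqrt(62) ≈ 7.8740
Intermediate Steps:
K = -13 (K = -1/3*39 = -13)
j = 13 (j = -1*(-13) = 13)
w = 49 (w = 7**2 = 49)
sqrt(w + j) = sqrt(49 + 13) = sqrt(62)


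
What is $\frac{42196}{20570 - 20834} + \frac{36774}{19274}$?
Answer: $- \frac{9131561}{57822} \approx -157.93$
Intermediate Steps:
$\frac{42196}{20570 - 20834} + \frac{36774}{19274} = \frac{42196}{-264} + 36774 \cdot \frac{1}{19274} = 42196 \left(- \frac{1}{264}\right) + \frac{18387}{9637} = - \frac{959}{6} + \frac{18387}{9637} = - \frac{9131561}{57822}$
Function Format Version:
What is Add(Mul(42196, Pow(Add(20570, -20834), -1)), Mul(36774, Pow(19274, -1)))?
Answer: Rational(-9131561, 57822) ≈ -157.93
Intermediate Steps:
Add(Mul(42196, Pow(Add(20570, -20834), -1)), Mul(36774, Pow(19274, -1))) = Add(Mul(42196, Pow(-264, -1)), Mul(36774, Rational(1, 19274))) = Add(Mul(42196, Rational(-1, 264)), Rational(18387, 9637)) = Add(Rational(-959, 6), Rational(18387, 9637)) = Rational(-9131561, 57822)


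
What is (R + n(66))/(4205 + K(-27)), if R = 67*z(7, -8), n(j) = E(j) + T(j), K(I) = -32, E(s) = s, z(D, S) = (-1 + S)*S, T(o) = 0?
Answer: 1630/1391 ≈ 1.1718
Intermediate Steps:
z(D, S) = S*(-1 + S)
n(j) = j (n(j) = j + 0 = j)
R = 4824 (R = 67*(-8*(-1 - 8)) = 67*(-8*(-9)) = 67*72 = 4824)
(R + n(66))/(4205 + K(-27)) = (4824 + 66)/(4205 - 32) = 4890/4173 = 4890*(1/4173) = 1630/1391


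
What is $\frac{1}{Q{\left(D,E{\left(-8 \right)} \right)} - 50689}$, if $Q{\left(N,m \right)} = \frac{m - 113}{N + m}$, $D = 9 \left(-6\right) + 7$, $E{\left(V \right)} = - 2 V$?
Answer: $- \frac{31}{1571262} \approx -1.9729 \cdot 10^{-5}$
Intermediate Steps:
$D = -47$ ($D = -54 + 7 = -47$)
$Q{\left(N,m \right)} = \frac{-113 + m}{N + m}$
$\frac{1}{Q{\left(D,E{\left(-8 \right)} \right)} - 50689} = \frac{1}{\frac{-113 - -16}{-47 - -16} - 50689} = \frac{1}{\frac{-113 + 16}{-47 + 16} - 50689} = \frac{1}{\frac{1}{-31} \left(-97\right) - 50689} = \frac{1}{\left(- \frac{1}{31}\right) \left(-97\right) - 50689} = \frac{1}{\frac{97}{31} - 50689} = \frac{1}{- \frac{1571262}{31}} = - \frac{31}{1571262}$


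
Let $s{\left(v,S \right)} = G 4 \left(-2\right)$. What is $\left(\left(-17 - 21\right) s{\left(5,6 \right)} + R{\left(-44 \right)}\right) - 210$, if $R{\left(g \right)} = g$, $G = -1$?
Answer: $-558$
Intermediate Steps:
$s{\left(v,S \right)} = 8$ ($s{\left(v,S \right)} = \left(-1\right) 4 \left(-2\right) = \left(-4\right) \left(-2\right) = 8$)
$\left(\left(-17 - 21\right) s{\left(5,6 \right)} + R{\left(-44 \right)}\right) - 210 = \left(\left(-17 - 21\right) 8 - 44\right) - 210 = \left(\left(-38\right) 8 - 44\right) - 210 = \left(-304 - 44\right) - 210 = -348 - 210 = -558$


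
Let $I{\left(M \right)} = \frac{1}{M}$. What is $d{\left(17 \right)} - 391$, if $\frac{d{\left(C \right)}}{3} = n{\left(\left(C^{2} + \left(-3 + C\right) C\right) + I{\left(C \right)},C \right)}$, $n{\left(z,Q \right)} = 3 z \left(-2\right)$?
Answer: $- \frac{167927}{17} \approx -9878.1$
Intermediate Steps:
$n{\left(z,Q \right)} = - 6 z$
$d{\left(C \right)} = - \frac{18}{C} - 18 C^{2} - 18 C \left(-3 + C\right)$ ($d{\left(C \right)} = 3 \left(- 6 \left(\left(C^{2} + \left(-3 + C\right) C\right) + \frac{1}{C}\right)\right) = 3 \left(- 6 \left(\left(C^{2} + C \left(-3 + C\right)\right) + \frac{1}{C}\right)\right) = 3 \left(- 6 \left(\frac{1}{C} + C^{2} + C \left(-3 + C\right)\right)\right) = 3 \left(- \frac{6}{C} - 6 C^{2} - 6 C \left(-3 + C\right)\right) = - \frac{18}{C} - 18 C^{2} - 18 C \left(-3 + C\right)$)
$d{\left(17 \right)} - 391 = \left(- 36 \cdot 17^{2} - \frac{18}{17} + 54 \cdot 17\right) - 391 = \left(\left(-36\right) 289 - \frac{18}{17} + 918\right) - 391 = \left(-10404 - \frac{18}{17} + 918\right) - 391 = - \frac{161280}{17} - 391 = - \frac{167927}{17}$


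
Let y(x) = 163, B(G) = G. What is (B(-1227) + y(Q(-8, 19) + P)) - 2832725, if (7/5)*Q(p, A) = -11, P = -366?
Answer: -2833789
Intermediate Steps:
Q(p, A) = -55/7 (Q(p, A) = (5/7)*(-11) = -55/7)
(B(-1227) + y(Q(-8, 19) + P)) - 2832725 = (-1227 + 163) - 2832725 = -1064 - 2832725 = -2833789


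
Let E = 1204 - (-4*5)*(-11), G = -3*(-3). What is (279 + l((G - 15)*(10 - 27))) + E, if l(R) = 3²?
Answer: 1272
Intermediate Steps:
G = 9
l(R) = 9
E = 984 (E = 1204 - (-20)*(-11) = 1204 - 1*220 = 1204 - 220 = 984)
(279 + l((G - 15)*(10 - 27))) + E = (279 + 9) + 984 = 288 + 984 = 1272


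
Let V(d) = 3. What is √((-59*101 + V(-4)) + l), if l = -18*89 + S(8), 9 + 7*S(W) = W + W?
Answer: I*√7557 ≈ 86.931*I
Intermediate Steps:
S(W) = -9/7 + 2*W/7 (S(W) = -9/7 + (W + W)/7 = -9/7 + (2*W)/7 = -9/7 + 2*W/7)
l = -1601 (l = -18*89 + (-9/7 + (2/7)*8) = -1602 + (-9/7 + 16/7) = -1602 + 1 = -1601)
√((-59*101 + V(-4)) + l) = √((-59*101 + 3) - 1601) = √((-5959 + 3) - 1601) = √(-5956 - 1601) = √(-7557) = I*√7557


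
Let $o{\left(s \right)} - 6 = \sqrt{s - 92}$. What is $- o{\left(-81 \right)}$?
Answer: $-6 - i \sqrt{173} \approx -6.0 - 13.153 i$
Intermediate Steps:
$o{\left(s \right)} = 6 + \sqrt{-92 + s}$ ($o{\left(s \right)} = 6 + \sqrt{s - 92} = 6 + \sqrt{-92 + s}$)
$- o{\left(-81 \right)} = - (6 + \sqrt{-92 - 81}) = - (6 + \sqrt{-173}) = - (6 + i \sqrt{173}) = -6 - i \sqrt{173}$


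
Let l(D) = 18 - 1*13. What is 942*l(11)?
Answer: 4710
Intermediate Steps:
l(D) = 5 (l(D) = 18 - 13 = 5)
942*l(11) = 942*5 = 4710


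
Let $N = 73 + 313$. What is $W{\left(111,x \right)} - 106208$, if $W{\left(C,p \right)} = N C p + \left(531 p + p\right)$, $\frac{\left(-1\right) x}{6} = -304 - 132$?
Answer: $113370640$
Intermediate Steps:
$x = 2616$ ($x = - 6 \left(-304 - 132\right) = \left(-6\right) \left(-436\right) = 2616$)
$N = 386$
$W{\left(C,p \right)} = 532 p + 386 C p$ ($W{\left(C,p \right)} = 386 C p + \left(531 p + p\right) = 386 C p + 532 p = 532 p + 386 C p$)
$W{\left(111,x \right)} - 106208 = 2 \cdot 2616 \left(266 + 193 \cdot 111\right) - 106208 = 2 \cdot 2616 \left(266 + 21423\right) - 106208 = 2 \cdot 2616 \cdot 21689 - 106208 = 113476848 - 106208 = 113370640$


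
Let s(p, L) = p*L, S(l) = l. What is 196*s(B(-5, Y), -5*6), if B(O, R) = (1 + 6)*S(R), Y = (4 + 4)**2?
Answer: -2634240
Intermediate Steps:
Y = 64 (Y = 8**2 = 64)
B(O, R) = 7*R (B(O, R) = (1 + 6)*R = 7*R)
s(p, L) = L*p
196*s(B(-5, Y), -5*6) = 196*((-5*6)*(7*64)) = 196*(-30*448) = 196*(-13440) = -2634240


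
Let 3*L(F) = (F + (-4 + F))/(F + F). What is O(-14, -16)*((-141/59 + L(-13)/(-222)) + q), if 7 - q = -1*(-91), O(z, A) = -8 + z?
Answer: 161812607/85137 ≈ 1900.6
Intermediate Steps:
L(F) = (-4 + 2*F)/(6*F) (L(F) = ((F + (-4 + F))/(F + F))/3 = ((-4 + 2*F)/((2*F)))/3 = ((-4 + 2*F)*(1/(2*F)))/3 = ((-4 + 2*F)/(2*F))/3 = (-4 + 2*F)/(6*F))
q = -84 (q = 7 - (-1)*(-91) = 7 - 1*91 = 7 - 91 = -84)
O(-14, -16)*((-141/59 + L(-13)/(-222)) + q) = (-8 - 14)*((-141/59 + ((⅓)*(-2 - 13)/(-13))/(-222)) - 84) = -22*((-141*1/59 + ((⅓)*(-1/13)*(-15))*(-1/222)) - 84) = -22*((-141/59 + (5/13)*(-1/222)) - 84) = -22*((-141/59 - 5/2886) - 84) = -22*(-407221/170274 - 84) = -22*(-14710237/170274) = 161812607/85137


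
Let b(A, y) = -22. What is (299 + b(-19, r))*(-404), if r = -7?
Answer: -111908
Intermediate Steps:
(299 + b(-19, r))*(-404) = (299 - 22)*(-404) = 277*(-404) = -111908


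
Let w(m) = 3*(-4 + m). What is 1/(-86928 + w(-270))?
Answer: -1/87750 ≈ -1.1396e-5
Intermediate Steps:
w(m) = -12 + 3*m
1/(-86928 + w(-270)) = 1/(-86928 + (-12 + 3*(-270))) = 1/(-86928 + (-12 - 810)) = 1/(-86928 - 822) = 1/(-87750) = -1/87750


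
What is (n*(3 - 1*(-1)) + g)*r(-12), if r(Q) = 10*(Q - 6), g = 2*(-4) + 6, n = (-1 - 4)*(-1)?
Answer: -3240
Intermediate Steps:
n = 5 (n = -5*(-1) = 5)
g = -2 (g = -8 + 6 = -2)
r(Q) = -60 + 10*Q (r(Q) = 10*(-6 + Q) = -60 + 10*Q)
(n*(3 - 1*(-1)) + g)*r(-12) = (5*(3 - 1*(-1)) - 2)*(-60 + 10*(-12)) = (5*(3 + 1) - 2)*(-60 - 120) = (5*4 - 2)*(-180) = (20 - 2)*(-180) = 18*(-180) = -3240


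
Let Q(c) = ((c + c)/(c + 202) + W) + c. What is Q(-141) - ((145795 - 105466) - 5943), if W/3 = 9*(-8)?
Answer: -2119605/61 ≈ -34748.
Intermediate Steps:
W = -216 (W = 3*(9*(-8)) = 3*(-72) = -216)
Q(c) = -216 + c + 2*c/(202 + c) (Q(c) = ((c + c)/(c + 202) - 216) + c = ((2*c)/(202 + c) - 216) + c = (2*c/(202 + c) - 216) + c = (-216 + 2*c/(202 + c)) + c = -216 + c + 2*c/(202 + c))
Q(-141) - ((145795 - 105466) - 5943) = (-43632 + (-141)**2 - 12*(-141))/(202 - 141) - ((145795 - 105466) - 5943) = (-43632 + 19881 + 1692)/61 - (40329 - 5943) = (1/61)*(-22059) - 1*34386 = -22059/61 - 34386 = -2119605/61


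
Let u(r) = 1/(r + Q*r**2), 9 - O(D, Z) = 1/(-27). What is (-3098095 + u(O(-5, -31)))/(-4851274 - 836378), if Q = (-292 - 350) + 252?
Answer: 23971460493223/44008116347568 ≈ 0.54471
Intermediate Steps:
Q = -390 (Q = -642 + 252 = -390)
O(D, Z) = 244/27 (O(D, Z) = 9 - 1/(-27) = 9 - 1*(-1/27) = 9 + 1/27 = 244/27)
u(r) = 1/(r - 390*r**2)
(-3098095 + u(O(-5, -31)))/(-4851274 - 836378) = (-3098095 - 1/(244/27*(-1 + 390*(244/27))))/(-4851274 - 836378) = (-3098095 - 1*27/244/(-1 + 31720/9))/(-5687652) = (-3098095 - 1*27/244/31711/9)*(-1/5687652) = (-3098095 - 1*27/244*9/31711)*(-1/5687652) = (-3098095 - 243/7737484)*(-1/5687652) = -23971460493223/7737484*(-1/5687652) = 23971460493223/44008116347568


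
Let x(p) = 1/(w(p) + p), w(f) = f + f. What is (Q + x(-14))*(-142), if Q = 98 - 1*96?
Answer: -5893/21 ≈ -280.62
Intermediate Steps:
w(f) = 2*f
x(p) = 1/(3*p) (x(p) = 1/(2*p + p) = 1/(3*p))
Q = 2 (Q = 98 - 96 = 2)
(Q + x(-14))*(-142) = (2 + (⅓)/(-14))*(-142) = (2 + (⅓)*(-1/14))*(-142) = (2 - 1/42)*(-142) = (83/42)*(-142) = -5893/21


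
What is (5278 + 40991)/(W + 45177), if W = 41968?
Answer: 46269/87145 ≈ 0.53094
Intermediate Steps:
(5278 + 40991)/(W + 45177) = (5278 + 40991)/(41968 + 45177) = 46269/87145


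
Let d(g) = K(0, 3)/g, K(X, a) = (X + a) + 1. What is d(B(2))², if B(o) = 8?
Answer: ¼ ≈ 0.25000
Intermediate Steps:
K(X, a) = 1 + X + a
d(g) = 4/g (d(g) = (1 + 0 + 3)/g = 4/g)
d(B(2))² = (4/8)² = (4*(⅛))² = (½)² = ¼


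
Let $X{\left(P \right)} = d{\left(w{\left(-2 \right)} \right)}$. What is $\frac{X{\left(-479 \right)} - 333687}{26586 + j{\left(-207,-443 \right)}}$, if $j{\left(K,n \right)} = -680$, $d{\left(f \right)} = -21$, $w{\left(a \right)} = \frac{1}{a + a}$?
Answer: $- \frac{166854}{12953} \approx -12.882$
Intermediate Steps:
$w{\left(a \right)} = \frac{1}{2 a}$
$X{\left(P \right)} = -21$
$\frac{X{\left(-479 \right)} - 333687}{26586 + j{\left(-207,-443 \right)}} = \frac{-21 - 333687}{26586 - 680} = - \frac{333708}{25906} = \left(-333708\right) \frac{1}{25906} = - \frac{166854}{12953}$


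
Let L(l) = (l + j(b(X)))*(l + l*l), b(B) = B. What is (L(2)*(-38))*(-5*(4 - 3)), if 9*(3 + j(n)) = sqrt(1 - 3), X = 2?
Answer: -1140 + 380*I*sqrt(2)/3 ≈ -1140.0 + 179.13*I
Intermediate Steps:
j(n) = -3 + I*sqrt(2)/9 (j(n) = -3 + sqrt(1 - 3)/9 = -3 + sqrt(-2)/9 = -3 + (I*sqrt(2))/9 = -3 + I*sqrt(2)/9)
L(l) = (l + l**2)*(-3 + l + I*sqrt(2)/9) (L(l) = (l + (-3 + I*sqrt(2)/9))*(l + l*l) = (-3 + l + I*sqrt(2)/9)*(l + l**2) = (l + l**2)*(-3 + l + I*sqrt(2)/9))
(L(2)*(-38))*(-5*(4 - 3)) = (((1/9)*2*(-27 - 18*2 + 9*2**2 + I*sqrt(2) + I*2*sqrt(2)))*(-38))*(-5*(4 - 3)) = (((1/9)*2*(-27 - 36 + 9*4 + I*sqrt(2) + 2*I*sqrt(2)))*(-38))*(-5*1) = (((1/9)*2*(-27 - 36 + 36 + I*sqrt(2) + 2*I*sqrt(2)))*(-38))*(-5) = (((1/9)*2*(-27 + 3*I*sqrt(2)))*(-38))*(-5) = ((-6 + 2*I*sqrt(2)/3)*(-38))*(-5) = (228 - 76*I*sqrt(2)/3)*(-5) = -1140 + 380*I*sqrt(2)/3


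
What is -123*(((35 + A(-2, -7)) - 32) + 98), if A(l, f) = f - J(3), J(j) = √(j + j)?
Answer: -11562 + 123*√6 ≈ -11261.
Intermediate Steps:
J(j) = √2*√j (J(j) = √(2*j) = √2*√j)
A(l, f) = f - √6 (A(l, f) = f - √2*√3 = f - √6)
-123*(((35 + A(-2, -7)) - 32) + 98) = -123*(((35 + (-7 - √6)) - 32) + 98) = -123*(((28 - √6) - 32) + 98) = -123*((-4 - √6) + 98) = -123*(94 - √6) = -11562 + 123*√6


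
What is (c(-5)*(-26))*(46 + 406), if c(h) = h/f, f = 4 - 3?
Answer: 58760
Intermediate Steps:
f = 1
c(h) = h (c(h) = h/1 = h*1 = h)
(c(-5)*(-26))*(46 + 406) = (-5*(-26))*(46 + 406) = 130*452 = 58760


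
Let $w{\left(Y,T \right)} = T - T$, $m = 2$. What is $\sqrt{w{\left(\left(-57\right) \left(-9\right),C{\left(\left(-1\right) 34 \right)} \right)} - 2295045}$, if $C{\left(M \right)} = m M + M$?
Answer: $3 i \sqrt{255005} \approx 1514.9 i$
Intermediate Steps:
$C{\left(M \right)} = 3 M$ ($C{\left(M \right)} = 2 M + M = 3 M$)
$w{\left(Y,T \right)} = 0$
$\sqrt{w{\left(\left(-57\right) \left(-9\right),C{\left(\left(-1\right) 34 \right)} \right)} - 2295045} = \sqrt{0 - 2295045} = \sqrt{-2295045} = 3 i \sqrt{255005}$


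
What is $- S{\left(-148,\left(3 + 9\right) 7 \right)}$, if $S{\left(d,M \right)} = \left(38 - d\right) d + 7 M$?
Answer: $26940$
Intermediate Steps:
$S{\left(d,M \right)} = 7 M + d \left(38 - d\right)$ ($S{\left(d,M \right)} = d \left(38 - d\right) + 7 M = 7 M + d \left(38 - d\right)$)
$- S{\left(-148,\left(3 + 9\right) 7 \right)} = - (- \left(-148\right)^{2} + 7 \left(3 + 9\right) 7 + 38 \left(-148\right)) = - (\left(-1\right) 21904 + 7 \cdot 12 \cdot 7 - 5624) = - (-21904 + 7 \cdot 84 - 5624) = - (-21904 + 588 - 5624) = \left(-1\right) \left(-26940\right) = 26940$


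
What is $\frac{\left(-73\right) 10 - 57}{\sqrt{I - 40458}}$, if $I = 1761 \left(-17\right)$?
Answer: $\frac{787 i \sqrt{195}}{3705} \approx 2.9662 i$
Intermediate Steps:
$I = -29937$
$\frac{\left(-73\right) 10 - 57}{\sqrt{I - 40458}} = \frac{\left(-73\right) 10 - 57}{\sqrt{-29937 - 40458}} = \frac{-730 - 57}{\sqrt{-70395}} = - \frac{787}{19 i \sqrt{195}} = - 787 \left(- \frac{i \sqrt{195}}{3705}\right) = \frac{787 i \sqrt{195}}{3705}$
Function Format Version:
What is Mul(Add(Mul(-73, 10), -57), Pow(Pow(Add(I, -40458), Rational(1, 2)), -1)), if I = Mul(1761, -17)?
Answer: Mul(Rational(787, 3705), I, Pow(195, Rational(1, 2))) ≈ Mul(2.9662, I)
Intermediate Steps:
I = -29937
Mul(Add(Mul(-73, 10), -57), Pow(Pow(Add(I, -40458), Rational(1, 2)), -1)) = Mul(Add(Mul(-73, 10), -57), Pow(Pow(Add(-29937, -40458), Rational(1, 2)), -1)) = Mul(Add(-730, -57), Pow(Pow(-70395, Rational(1, 2)), -1)) = Mul(-787, Pow(Mul(19, I, Pow(195, Rational(1, 2))), -1)) = Mul(-787, Mul(Rational(-1, 3705), I, Pow(195, Rational(1, 2)))) = Mul(Rational(787, 3705), I, Pow(195, Rational(1, 2)))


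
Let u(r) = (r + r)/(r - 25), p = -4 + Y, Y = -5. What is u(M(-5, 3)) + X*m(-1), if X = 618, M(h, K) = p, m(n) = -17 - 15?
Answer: -336183/17 ≈ -19775.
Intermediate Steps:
m(n) = -32
p = -9 (p = -4 - 5 = -9)
M(h, K) = -9
u(r) = 2*r/(-25 + r) (u(r) = (2*r)/(-25 + r) = 2*r/(-25 + r))
u(M(-5, 3)) + X*m(-1) = 2*(-9)/(-25 - 9) + 618*(-32) = 2*(-9)/(-34) - 19776 = 2*(-9)*(-1/34) - 19776 = 9/17 - 19776 = -336183/17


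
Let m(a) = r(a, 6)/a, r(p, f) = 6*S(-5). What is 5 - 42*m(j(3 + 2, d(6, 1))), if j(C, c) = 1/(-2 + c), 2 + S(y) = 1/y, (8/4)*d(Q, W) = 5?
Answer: 1411/5 ≈ 282.20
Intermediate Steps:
d(Q, W) = 5/2 (d(Q, W) = (1/2)*5 = 5/2)
S(y) = -2 + 1/y
r(p, f) = -66/5 (r(p, f) = 6*(-2 + 1/(-5)) = 6*(-2 - 1/5) = 6*(-11/5) = -66/5)
m(a) = -66/(5*a)
5 - 42*m(j(3 + 2, d(6, 1))) = 5 - (-2772)/(5*(1/(-2 + 5/2))) = 5 - (-2772)/(5*(1/(1/2))) = 5 - (-2772)/(5*2) = 5 - 42*(-33/5) = 5 + 1386/5 = 1411/5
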